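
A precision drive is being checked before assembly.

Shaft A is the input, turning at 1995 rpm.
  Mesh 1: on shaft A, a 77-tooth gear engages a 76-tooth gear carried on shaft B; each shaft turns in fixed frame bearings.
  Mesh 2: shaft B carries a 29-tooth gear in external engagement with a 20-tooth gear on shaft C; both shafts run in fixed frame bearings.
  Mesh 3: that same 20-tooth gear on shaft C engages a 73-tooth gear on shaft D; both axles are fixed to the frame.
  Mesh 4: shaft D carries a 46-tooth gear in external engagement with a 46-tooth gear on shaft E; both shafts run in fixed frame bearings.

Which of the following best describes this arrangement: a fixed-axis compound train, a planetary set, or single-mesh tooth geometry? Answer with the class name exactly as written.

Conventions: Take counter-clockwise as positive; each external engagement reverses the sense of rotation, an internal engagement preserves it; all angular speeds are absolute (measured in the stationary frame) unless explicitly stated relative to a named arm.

fixed-axis compound train

class = fixed-axis compound train [4 meshes; 4 ratios multiply, 4 sense flips]
classification: fixed-axis compound train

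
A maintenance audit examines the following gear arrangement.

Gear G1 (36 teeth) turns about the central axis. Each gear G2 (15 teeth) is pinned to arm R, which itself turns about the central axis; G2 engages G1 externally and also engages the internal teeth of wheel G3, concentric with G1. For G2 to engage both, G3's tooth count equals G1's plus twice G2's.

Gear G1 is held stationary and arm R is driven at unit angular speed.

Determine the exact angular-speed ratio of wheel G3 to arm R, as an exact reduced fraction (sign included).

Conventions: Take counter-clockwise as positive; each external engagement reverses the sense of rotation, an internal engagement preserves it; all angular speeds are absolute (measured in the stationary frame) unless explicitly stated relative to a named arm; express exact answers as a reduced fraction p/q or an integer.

class = planetary set [G3 = 36+2·15 = 66; Willis about the carrier]
ring teeth: 36 + 2·15 = 66
36(ω_sun−ω_arm) = −66(ω_ring−ω_arm),  ω_sun = 0, ω_arm = 1
ω_ring = 1 − (36/66)(0−1) = 17/11
ω_out/ω_in = 17/11

17/11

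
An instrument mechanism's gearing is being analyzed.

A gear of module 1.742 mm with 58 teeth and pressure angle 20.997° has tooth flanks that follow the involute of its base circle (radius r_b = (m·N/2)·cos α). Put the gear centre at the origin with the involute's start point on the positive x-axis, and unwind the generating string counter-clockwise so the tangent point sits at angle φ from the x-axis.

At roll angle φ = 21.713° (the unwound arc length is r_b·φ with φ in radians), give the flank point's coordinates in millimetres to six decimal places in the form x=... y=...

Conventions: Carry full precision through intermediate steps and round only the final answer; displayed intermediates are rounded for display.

single-mesh involute tooth geometry (58T wheel at module 1.742)
pitch radius r_p = m·N/2 = 1.742·58/2 = 50.518000
base radius r_b = r_p·cos α = 50.518000·cos 20.997° = 47.163564
roll angle φ = 21.713° = 0.37896334 rad
x = r_b·(cos φ + φ·sin φ) = 50.429594
y = r_b·(sin φ − φ·cos φ) = 0.843387

x=50.429594 y=0.843387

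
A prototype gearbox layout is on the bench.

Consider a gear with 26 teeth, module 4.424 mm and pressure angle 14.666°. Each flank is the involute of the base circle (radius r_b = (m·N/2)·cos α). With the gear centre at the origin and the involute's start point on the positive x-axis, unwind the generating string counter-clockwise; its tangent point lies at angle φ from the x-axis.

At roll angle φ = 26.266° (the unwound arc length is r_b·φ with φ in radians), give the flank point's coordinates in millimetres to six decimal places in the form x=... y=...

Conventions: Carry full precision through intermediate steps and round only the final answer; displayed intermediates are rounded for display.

x=61.180916 y=1.749487

single-mesh involute tooth geometry (26T wheel at module 4.424)
pitch radius r_p = m·N/2 = 4.424·26/2 = 57.512000
base radius r_b = r_p·cos α = 57.512000·cos 14.666° = 55.638154
roll angle φ = 26.266° = 0.45842818 rad
x = r_b·(cos φ + φ·sin φ) = 61.180916
y = r_b·(sin φ − φ·cos φ) = 1.749487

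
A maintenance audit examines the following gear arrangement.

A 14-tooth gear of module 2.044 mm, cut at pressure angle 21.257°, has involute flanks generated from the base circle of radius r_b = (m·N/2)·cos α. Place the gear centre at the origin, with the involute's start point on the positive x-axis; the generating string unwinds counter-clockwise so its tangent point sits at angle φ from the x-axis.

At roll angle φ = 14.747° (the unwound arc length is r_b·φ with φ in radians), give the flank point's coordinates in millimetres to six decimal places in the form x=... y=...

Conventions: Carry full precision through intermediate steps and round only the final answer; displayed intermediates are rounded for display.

topology: single-mesh involute geometry — m = 2.044, N = 14
pitch radius r_p = m·N/2 = 2.044·14/2 = 14.308000
base radius r_b = r_p·cos α = 14.308000·cos 21.257° = 13.334535
roll angle φ = 14.747° = 0.25738370 rad
x = r_b·(cos φ + φ·sin φ) = 13.768929
y = r_b·(sin φ − φ·cos φ) = 0.075287

x=13.768929 y=0.075287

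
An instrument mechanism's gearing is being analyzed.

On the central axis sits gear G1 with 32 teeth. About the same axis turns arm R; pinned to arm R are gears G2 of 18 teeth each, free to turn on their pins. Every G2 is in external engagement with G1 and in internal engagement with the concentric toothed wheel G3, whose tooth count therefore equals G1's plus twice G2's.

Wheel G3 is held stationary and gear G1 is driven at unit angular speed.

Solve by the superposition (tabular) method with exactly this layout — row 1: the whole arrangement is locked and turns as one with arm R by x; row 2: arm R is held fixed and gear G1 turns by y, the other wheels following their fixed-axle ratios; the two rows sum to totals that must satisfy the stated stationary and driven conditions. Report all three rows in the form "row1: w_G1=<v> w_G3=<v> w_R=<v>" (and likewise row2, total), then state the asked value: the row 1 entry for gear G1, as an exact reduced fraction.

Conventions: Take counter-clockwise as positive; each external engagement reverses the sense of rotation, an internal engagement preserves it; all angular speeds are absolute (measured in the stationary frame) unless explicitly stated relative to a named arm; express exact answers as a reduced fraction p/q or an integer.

topology: planetary set — G1 32T / G2 18T / G3 68T, arm = carrier (Willis)
row 1 (train locked, turned with arm): all members turn x
row 2 (arm held, sun turns y): ω_ring = −(32/68)·y, ω_arm = 0
boundary: total ω_ring = x − (32/68)·y = 0 and total ω_sun = x + y = 1  ⇒  y = 17/25, x = 8/25
row 2 ring = −(32/68)·17/25 = -8/25
totals (row 1 + row 2): sun 8/25 + 17/25 = 1, ring 8/25 + (-8/25) = 0, arm 8/25 + 0 = 8/25
asked cell (row1, sun) = 8/25

row1: w_G1=8/25 w_G3=8/25 w_R=8/25
row2: w_G1=17/25 w_G3=-8/25 w_R=0
total: w_G1=1 w_G3=0 w_R=8/25
asked value: 8/25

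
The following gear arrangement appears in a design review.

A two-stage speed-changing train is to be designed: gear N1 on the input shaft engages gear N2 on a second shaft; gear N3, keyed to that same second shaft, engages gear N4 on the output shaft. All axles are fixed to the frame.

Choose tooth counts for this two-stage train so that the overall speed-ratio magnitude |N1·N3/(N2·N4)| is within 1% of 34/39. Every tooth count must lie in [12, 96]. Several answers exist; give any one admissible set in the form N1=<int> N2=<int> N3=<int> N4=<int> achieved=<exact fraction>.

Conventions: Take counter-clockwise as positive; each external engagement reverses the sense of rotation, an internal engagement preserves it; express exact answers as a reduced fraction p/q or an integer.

N1=12 N2=13 N3=17 N4=18 achieved=34/39

topology: fixed-axis compound train — 2 stages, target 34/39
target = 34/39 in lowest terms: an exact hit needs N1·N3 = k·34 and N2·N4 = k·39 for one integer k, every count in [12, 96]; additionally prefer no 1:1 stage (N1 ≠ N2, N3 ≠ N4)
k = 1…5: no 1:1-free in-range split of k·34 and k·39 into factor pairs; take k = 6
k = 6: N1·N3 = 204 = 12·17, N2·N4 = 234 = 13·18
achieved = 12·17/(13·18) = 34/39; |achieved − target| = 0 ≤ 17/1950 ✓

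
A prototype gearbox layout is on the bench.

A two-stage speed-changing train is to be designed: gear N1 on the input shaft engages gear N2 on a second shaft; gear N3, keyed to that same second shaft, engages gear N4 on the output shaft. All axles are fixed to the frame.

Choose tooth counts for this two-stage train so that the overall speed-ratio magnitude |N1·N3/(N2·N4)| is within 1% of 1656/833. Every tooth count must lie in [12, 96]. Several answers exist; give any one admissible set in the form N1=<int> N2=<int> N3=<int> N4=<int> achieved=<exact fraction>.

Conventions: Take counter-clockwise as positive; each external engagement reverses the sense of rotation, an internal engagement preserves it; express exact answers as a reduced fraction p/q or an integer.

N1=18 N2=17 N3=92 N4=49 achieved=1656/833

design class (target 1656/833): fixed-axis compound train
target = 1656/833 in lowest terms: an exact hit needs N1·N3 = k·1656 and N2·N4 = k·833 for one integer k, every count in [12, 96]; additionally prefer no 1:1 stage (N1 ≠ N2, N3 ≠ N4)
k = 1: N1·N3 = 1656 = 18·92, N2·N4 = 833 = 17·49
achieved = 18·92/(17·49) = 1656/833; |achieved − target| = 0 ≤ 414/20825 ✓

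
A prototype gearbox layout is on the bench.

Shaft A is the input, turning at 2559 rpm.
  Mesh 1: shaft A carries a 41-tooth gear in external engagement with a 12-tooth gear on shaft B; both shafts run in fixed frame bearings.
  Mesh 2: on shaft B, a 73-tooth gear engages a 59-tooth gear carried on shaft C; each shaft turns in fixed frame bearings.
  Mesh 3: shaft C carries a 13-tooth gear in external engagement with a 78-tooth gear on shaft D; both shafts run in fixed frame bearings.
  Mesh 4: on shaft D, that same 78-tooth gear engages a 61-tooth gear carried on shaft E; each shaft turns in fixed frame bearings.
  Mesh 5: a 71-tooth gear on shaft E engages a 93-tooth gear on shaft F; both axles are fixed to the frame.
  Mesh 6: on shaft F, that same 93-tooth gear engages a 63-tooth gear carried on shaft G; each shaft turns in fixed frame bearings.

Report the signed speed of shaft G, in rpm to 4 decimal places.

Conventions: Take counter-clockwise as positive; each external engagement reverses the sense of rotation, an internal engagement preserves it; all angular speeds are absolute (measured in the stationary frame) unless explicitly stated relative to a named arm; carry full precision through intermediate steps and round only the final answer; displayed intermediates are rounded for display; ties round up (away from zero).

+2598.2149 rpm

recognized (7 fixed axles, 6 meshes): fixed-axis compound train
mesh 1 [41T→12T]: ω = 2559.0000×41/12 = 8743.2500 rpm, sense flips to −
mesh 2 [73T→59T]: ω = 8743.2500×73/59 = 10817.9195 rpm, sense flips to +
mesh 3 [13T→78T]: ω = 10817.9195×13/78 = 1802.9866 rpm, sense flips to −
mesh 4 [78T→61T]: ω = 1802.9866×78/61 = 2305.4583 rpm, sense flips to +
mesh 5 [71T→93T]: ω = 2305.4583×71/93 = 1760.0810 rpm, sense flips to −
mesh 6 [93T→63T]: ω = 1760.0810×93/63 = 2598.2149 rpm, sense flips to +
signed output speed = +2598.2149 rpm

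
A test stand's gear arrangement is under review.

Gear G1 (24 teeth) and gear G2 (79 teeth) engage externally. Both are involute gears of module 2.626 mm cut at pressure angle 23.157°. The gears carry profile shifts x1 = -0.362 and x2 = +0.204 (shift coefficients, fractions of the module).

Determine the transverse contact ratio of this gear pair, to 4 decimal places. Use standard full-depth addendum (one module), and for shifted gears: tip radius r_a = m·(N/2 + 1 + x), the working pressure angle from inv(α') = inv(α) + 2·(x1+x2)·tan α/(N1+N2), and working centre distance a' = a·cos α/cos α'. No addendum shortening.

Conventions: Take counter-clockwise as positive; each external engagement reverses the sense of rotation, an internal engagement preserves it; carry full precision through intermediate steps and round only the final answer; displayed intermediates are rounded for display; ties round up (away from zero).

1.6273

topology: single-mesh involute geometry — m = 2.626, 24T/79T pair
base radii: r_b1 = 28.973101, r_b2 = 95.369791
tip radii: r_a1 = 33.187388, r_a2 = 106.888704
inv(α') = inv(23.157°) + 2·(-0.362+0.204)·tan α/(24+79) = 0.02223438  ⇒  α' = 22.73760°
a' = a·cos α / cos α' = 135.2390·cos 23.157°/cos 22.73760° = 134.820521
action lengths: √(r_a1²−r_b1²) = 16.185244, √(r_a2²−r_b2²) = 48.267980
base pitch p_b = π·m·cos α = 7.585140
CR = (16.185244 + 48.267980 − 134.820521·sin 22.73760°)/7.585140 = 1.627333
contact ratio ≈ 1.6273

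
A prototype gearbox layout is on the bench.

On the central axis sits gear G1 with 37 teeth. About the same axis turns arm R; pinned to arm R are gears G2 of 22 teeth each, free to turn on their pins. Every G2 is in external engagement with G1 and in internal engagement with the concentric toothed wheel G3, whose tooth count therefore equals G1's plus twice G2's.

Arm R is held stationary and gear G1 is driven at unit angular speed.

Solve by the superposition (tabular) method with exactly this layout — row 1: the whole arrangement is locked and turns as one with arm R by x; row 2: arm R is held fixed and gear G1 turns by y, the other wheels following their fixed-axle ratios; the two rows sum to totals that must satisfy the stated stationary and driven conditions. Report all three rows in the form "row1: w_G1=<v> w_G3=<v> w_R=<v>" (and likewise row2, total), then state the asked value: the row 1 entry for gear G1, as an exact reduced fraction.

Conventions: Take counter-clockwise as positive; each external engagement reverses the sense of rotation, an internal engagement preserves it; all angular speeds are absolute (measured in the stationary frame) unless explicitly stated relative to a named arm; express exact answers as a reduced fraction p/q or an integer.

row1: w_G1=0 w_G3=0 w_R=0
row2: w_G1=1 w_G3=-37/81 w_R=0
total: w_G1=1 w_G3=-37/81 w_R=0
asked value: 0

topology: planetary set — G1 37T / G2 22T / G3 81T, arm = carrier (Willis)
row 1: whole set turns with the arm by x
row 2 — arm fixed, fixed-axis ratios: sun y, ring −(37/81)·y, arm 0
boundary: total ω_arm = x = 0 and total ω_sun = x + y = 1  ⇒  y = 1, x = 0
row 2 ring = −(37/81)·1 = -37/81
totals (row 1 + row 2): sun 0 + 1 = 1, ring 0 + (-37/81) = -37/81, arm 0 + 0 = 0
asked cell (row1, sun) = 0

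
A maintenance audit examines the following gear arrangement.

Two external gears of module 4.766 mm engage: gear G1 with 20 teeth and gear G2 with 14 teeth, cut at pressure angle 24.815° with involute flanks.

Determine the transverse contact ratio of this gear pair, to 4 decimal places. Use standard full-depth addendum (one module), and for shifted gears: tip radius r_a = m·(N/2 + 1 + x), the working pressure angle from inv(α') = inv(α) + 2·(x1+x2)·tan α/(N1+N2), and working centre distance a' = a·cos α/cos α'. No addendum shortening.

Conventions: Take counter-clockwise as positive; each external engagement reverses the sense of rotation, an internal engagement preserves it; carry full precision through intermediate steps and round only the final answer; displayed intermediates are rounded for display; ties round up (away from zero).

1.3819

class = single-mesh tooth geometry [involute pair 20T × 14T, m = 4.766]
base radii: r_b1 = 43.259439, r_b2 = 30.281608
tip radii: r_a1 = 52.426000, r_a2 = 38.128000
no profile shift: α' = α, a' = a
action lengths: √(r_a1²−r_b1²) = 29.615982, √(r_a2²−r_b2²) = 23.168268
base pitch p_b = π·m·cos α = 13.590354
CR = (29.615982 + 23.168268 − 81.022000·sin 24.81500°)/13.590354 = 1.381873
contact ratio ≈ 1.3819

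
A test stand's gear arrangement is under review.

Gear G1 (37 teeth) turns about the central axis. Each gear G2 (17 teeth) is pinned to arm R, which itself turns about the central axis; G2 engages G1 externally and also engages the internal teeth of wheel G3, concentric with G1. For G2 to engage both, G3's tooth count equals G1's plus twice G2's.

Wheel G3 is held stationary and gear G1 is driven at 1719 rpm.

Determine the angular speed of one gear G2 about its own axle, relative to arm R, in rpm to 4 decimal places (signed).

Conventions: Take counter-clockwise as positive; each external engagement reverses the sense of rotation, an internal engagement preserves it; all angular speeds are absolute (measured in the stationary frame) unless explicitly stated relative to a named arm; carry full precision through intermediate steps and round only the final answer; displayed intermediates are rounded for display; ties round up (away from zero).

-2459.5931 rpm

class = planetary set [G3 = 37+2·17 = 71; Willis about the carrier]
normalise by the input: solve with ω_sun = 1, then scale by 1719 rpm
ring teeth: 37 + 2·17 = 71
37(ω_sun−ω_arm) = −71(ω_ring−ω_arm),  ω_ring = 0, ω_sun = 1
37(1−ω_arm) = −71(0−ω_arm)  ⇒  108·ω_arm = 37  ⇒  ω_arm = 37/108
sun–planet mesh: 37·(1−37/108) = −17·(ω_p−ω_arm)  ⇒  ω_p−ω_arm = -2627/1836
scale: ω_p−ω_arm = -2627/1836 × 1719 rpm = -2459.5931 rpm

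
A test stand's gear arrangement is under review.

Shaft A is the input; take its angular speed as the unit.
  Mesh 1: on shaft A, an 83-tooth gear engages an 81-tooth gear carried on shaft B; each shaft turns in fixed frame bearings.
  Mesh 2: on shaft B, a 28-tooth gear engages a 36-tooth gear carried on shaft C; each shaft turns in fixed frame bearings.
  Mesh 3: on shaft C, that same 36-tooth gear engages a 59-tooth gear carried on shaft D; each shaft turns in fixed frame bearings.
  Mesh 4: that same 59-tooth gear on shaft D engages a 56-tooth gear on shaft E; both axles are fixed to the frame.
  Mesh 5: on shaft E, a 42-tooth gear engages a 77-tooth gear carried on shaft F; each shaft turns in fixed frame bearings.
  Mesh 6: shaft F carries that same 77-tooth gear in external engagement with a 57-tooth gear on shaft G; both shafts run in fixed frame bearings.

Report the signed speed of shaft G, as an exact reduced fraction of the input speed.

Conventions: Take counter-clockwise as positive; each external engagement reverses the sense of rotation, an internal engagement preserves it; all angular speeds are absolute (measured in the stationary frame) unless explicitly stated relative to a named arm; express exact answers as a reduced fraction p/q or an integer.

581/1539

6-mesh fixed-axis compound train (all bearings frame-fixed)
mesh 1 [83T→81T]: |ω|/ω_in = 1×83/81 = 83/81, sense flips to −
mesh 2 [28T→36T]: |ω|/ω_in = (83/81)×28/36 = 581/729, sense flips to +
mesh 3 [36T→59T]: |ω|/ω_in = (581/729)×36/59 = 2324/4779, sense flips to −
mesh 4 [59T→56T]: |ω|/ω_in = (2324/4779)×59/56 = 83/162, sense flips to +
mesh 5 [42T→77T]: |ω|/ω_in = (83/162)×42/77 = 83/297, sense flips to −
mesh 6 [77T→57T]: |ω|/ω_in = (83/297)×77/57 = 581/1539, sense flips to +
signed output speed (× input speed) = 581/1539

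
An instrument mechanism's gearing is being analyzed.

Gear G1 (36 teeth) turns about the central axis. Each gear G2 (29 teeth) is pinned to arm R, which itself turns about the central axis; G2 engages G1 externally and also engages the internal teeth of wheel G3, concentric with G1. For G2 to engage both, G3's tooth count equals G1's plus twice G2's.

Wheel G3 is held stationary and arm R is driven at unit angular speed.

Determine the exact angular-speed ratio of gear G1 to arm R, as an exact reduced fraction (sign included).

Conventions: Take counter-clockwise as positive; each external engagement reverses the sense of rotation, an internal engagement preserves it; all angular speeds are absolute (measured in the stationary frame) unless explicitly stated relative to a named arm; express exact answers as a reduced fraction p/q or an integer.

65/18

planetary set (36T centre, 29T on arm, 94T internal) — Willis relation
ring teeth: 36 + 2·29 = 94
36(ω_sun−ω_arm) = −94(ω_ring−ω_arm),  ω_ring = 0, ω_arm = 1
ω_sun = 1 − (94/36)(0−1) = 65/18
ω_out/ω_in = 65/18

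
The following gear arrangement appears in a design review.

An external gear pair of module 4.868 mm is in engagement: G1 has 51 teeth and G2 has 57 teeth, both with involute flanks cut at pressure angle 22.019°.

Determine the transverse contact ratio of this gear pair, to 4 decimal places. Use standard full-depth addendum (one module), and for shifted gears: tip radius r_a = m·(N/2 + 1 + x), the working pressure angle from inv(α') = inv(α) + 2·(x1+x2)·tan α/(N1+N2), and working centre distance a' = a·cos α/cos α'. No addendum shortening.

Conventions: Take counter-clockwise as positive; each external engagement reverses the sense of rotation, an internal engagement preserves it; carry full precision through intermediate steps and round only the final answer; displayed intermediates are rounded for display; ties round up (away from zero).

1.6656

recognized (one external pair, fixed centres): single-mesh tooth geometry, m = 4.868, N1 = 51, N2 = 57
base radii: r_b1 = 115.079614, r_b2 = 128.618392
tip radii: r_a1 = 129.002000, r_a2 = 143.606000
no profile shift: α' = α, a' = a
action lengths: √(r_a1²−r_b1²) = 58.294069, √(r_a2²−r_b2²) = 63.874819
base pitch p_b = π·m·cos α = 14.177775
CR = (58.294069 + 63.874819 − 262.872000·sin 22.01900°)/14.177775 = 1.665599
contact ratio ≈ 1.6656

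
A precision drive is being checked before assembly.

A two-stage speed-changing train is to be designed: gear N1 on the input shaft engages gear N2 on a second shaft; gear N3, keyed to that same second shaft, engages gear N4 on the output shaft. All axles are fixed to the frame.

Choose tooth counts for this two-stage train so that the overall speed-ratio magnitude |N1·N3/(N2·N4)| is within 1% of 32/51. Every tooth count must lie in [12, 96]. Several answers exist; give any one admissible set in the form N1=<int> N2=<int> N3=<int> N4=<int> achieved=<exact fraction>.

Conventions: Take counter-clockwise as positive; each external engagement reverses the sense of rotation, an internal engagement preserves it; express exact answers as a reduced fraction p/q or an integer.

N1=12 N2=17 N3=16 N4=18 achieved=32/51

2-stage fixed-axis compound train for ratio 32/51
target = 32/51 in lowest terms: an exact hit needs N1·N3 = k·32 and N2·N4 = k·51 for one integer k, every count in [12, 96]; additionally prefer no 1:1 stage (N1 ≠ N2, N3 ≠ N4)
k = 1…5: no 1:1-free in-range split of k·32 and k·51 into factor pairs; take k = 6
k = 6: N1·N3 = 192 = 12·16, N2·N4 = 306 = 17·18
achieved = 12·16/(17·18) = 32/51; |achieved − target| = 0 ≤ 8/1275 ✓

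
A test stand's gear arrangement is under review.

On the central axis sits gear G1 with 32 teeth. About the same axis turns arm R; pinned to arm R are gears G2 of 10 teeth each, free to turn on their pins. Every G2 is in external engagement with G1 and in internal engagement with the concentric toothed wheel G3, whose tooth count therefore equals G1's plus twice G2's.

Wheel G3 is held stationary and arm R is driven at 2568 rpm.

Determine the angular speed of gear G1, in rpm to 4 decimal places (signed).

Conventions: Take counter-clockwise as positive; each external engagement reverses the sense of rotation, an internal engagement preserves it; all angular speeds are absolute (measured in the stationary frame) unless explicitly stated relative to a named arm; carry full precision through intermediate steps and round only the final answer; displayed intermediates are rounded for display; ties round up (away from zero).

class = planetary set [G3 = 32+2·10 = 52; Willis about the carrier]
normalise by the input: solve with ω_arm = 1, then scale by 2568 rpm
ring teeth: 32 + 2·10 = 52
32(ω_sun−ω_arm) = −52(ω_ring−ω_arm),  ω_ring = 0, ω_arm = 1
ω_sun = 1 − (52/32)(0−1) = 21/8
scale: ω_sun = 21/8 × 2568 rpm = +6741.0000 rpm

+6741.0000 rpm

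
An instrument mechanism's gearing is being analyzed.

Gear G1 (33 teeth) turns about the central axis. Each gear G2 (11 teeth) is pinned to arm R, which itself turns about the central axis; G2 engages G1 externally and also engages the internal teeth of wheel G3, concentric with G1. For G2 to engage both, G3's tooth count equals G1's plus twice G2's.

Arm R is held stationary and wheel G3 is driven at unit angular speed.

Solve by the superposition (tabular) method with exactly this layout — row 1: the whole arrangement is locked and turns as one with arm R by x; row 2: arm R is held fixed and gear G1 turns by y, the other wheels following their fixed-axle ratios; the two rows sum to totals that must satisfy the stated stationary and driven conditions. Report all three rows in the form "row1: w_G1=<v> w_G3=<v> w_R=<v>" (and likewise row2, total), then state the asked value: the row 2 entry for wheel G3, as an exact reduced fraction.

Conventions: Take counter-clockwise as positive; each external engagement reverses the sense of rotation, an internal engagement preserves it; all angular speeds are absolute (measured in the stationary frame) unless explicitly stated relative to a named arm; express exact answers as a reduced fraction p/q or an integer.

row1: w_G1=0 w_G3=0 w_R=0
row2: w_G1=-5/3 w_G3=1 w_R=0
total: w_G1=-5/3 w_G3=1 w_R=0
asked value: 1

class = planetary set [G3 = 33+2·11 = 55; Willis about the carrier]
row 1: whole set turns with the arm by x
row 2: sun turns y, ring = −(33/55)·y, arm 0
boundary: total ω_arm = x = 0 and total ω_ring = x − (33/55)·y = 1  ⇒  y = -5/3, x = 0
row 2 ring = −(33/55)·(-5/3) = 1
totals (row 1 + row 2): sun 0 + (-5/3) = -5/3, ring 0 + 1 = 1, arm 0 + 0 = 0
asked cell (row2, ring) = 1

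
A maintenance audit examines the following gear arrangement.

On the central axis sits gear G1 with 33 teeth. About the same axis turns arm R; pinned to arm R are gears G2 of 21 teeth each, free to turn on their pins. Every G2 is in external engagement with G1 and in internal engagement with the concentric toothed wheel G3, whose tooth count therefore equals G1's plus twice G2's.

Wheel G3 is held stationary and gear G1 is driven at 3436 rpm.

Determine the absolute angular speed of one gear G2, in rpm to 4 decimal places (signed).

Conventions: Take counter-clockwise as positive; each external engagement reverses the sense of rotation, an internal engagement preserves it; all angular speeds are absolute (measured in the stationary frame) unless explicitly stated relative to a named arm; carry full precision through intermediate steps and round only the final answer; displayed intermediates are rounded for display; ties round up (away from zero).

planetary set (33T centre, 21T on arm, 75T internal) — Willis relation
normalise by the input: solve with ω_sun = 1, then scale by 3436 rpm
ring teeth: 33 + 2·21 = 75
33(ω_sun−ω_arm) = −75(ω_ring−ω_arm),  ω_ring = 0, ω_sun = 1
33(1−ω_arm) = −75(0−ω_arm)  ⇒  108·ω_arm = 33  ⇒  ω_arm = 11/36
sun–planet mesh: 33·(1−11/36) = −21·(ω_p−ω_arm)  ⇒  ω_p−ω_arm = -275/252
ω_p = 11/36 − 275/252 = -11/14
scale: ω_p = -11/14 × 3436 rpm = -2699.7143 rpm

-2699.7143 rpm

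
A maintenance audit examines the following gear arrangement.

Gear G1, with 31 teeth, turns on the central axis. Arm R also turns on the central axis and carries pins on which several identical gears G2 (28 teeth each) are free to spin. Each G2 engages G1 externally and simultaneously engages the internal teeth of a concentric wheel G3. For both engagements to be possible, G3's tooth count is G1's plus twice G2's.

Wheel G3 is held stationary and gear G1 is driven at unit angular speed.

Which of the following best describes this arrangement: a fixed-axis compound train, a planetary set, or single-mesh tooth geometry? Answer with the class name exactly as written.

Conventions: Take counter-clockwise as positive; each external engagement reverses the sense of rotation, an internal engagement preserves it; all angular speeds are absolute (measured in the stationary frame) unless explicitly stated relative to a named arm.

planetary set

recognized (axles ride arm R): planetary set, 31/28/87 teeth
classification: planetary set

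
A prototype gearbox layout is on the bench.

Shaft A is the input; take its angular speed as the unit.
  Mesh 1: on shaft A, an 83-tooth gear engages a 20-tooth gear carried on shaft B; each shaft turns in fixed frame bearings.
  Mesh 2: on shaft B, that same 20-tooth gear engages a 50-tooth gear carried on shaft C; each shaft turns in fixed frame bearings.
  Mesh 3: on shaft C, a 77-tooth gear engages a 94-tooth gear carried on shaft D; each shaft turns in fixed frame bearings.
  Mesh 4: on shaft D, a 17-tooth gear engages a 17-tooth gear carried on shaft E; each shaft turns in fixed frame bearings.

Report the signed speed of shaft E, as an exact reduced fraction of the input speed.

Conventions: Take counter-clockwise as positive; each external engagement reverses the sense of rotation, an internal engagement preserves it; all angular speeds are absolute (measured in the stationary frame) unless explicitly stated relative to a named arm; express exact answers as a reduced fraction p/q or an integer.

6391/4700

4-mesh fixed-axis compound train (all bearings frame-fixed)
mesh 1 [83T→20T]: |ω|/ω_in = 1×83/20 = 83/20, sense flips to −
mesh 2 [20T→50T]: |ω|/ω_in = (83/20)×20/50 = 83/50, sense flips to +
mesh 3 [77T→94T]: |ω|/ω_in = (83/50)×77/94 = 6391/4700, sense flips to −
mesh 4 [17T→17T]: |ω|/ω_in = (6391/4700)×17/17 = 6391/4700, sense flips to +
signed output speed (× input speed) = 6391/4700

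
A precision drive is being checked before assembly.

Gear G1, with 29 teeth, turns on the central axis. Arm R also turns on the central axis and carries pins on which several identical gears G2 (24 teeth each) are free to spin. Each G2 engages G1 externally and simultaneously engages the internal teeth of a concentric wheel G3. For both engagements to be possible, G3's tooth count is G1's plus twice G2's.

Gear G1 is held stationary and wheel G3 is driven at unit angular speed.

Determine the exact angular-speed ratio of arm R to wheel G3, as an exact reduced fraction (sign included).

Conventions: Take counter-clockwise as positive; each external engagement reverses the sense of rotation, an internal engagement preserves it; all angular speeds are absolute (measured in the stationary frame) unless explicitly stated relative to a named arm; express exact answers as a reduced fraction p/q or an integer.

77/106

class = planetary set [G3 = 29+2·24 = 77; Willis about the carrier]
ring teeth: 29 + 2·24 = 77
29(ω_sun−ω_arm) = −77(ω_ring−ω_arm),  ω_sun = 0, ω_ring = 1
29(0−ω_arm) = −77(1−ω_arm)  ⇒  106·ω_arm = 77  ⇒  ω_arm = 77/106
ω_out/ω_in = 77/106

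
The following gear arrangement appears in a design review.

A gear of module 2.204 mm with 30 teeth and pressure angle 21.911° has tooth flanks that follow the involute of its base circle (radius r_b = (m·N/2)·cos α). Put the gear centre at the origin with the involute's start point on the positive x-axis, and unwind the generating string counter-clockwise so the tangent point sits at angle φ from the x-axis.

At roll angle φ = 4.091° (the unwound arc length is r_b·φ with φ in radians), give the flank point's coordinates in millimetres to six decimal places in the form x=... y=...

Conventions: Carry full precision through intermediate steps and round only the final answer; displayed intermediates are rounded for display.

class = single-mesh tooth geometry [base-circle involute, m = 2.204, 30T]
pitch radius r_p = m·N/2 = 2.204·30/2 = 33.060000
base radius r_b = r_p·cos α = 33.060000·cos 21.911° = 30.671899
roll angle φ = 4.091° = 0.07140142 rad
x = r_b·(cos φ + φ·sin φ) = 30.749984
y = r_b·(sin φ − φ·cos φ) = 0.003720

x=30.749984 y=0.003720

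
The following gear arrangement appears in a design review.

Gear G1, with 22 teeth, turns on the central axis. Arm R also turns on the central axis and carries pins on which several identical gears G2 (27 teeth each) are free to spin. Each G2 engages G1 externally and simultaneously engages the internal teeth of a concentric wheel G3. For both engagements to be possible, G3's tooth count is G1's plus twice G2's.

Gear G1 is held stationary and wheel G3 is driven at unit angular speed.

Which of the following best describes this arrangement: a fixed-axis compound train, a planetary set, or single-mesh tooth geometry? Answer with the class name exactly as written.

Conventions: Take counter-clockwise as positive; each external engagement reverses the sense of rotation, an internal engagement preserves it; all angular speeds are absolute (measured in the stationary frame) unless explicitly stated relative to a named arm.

planetary set

topology: planetary set — G1 22T / G2 27T / G3 76T, arm = carrier (Willis)
classification: planetary set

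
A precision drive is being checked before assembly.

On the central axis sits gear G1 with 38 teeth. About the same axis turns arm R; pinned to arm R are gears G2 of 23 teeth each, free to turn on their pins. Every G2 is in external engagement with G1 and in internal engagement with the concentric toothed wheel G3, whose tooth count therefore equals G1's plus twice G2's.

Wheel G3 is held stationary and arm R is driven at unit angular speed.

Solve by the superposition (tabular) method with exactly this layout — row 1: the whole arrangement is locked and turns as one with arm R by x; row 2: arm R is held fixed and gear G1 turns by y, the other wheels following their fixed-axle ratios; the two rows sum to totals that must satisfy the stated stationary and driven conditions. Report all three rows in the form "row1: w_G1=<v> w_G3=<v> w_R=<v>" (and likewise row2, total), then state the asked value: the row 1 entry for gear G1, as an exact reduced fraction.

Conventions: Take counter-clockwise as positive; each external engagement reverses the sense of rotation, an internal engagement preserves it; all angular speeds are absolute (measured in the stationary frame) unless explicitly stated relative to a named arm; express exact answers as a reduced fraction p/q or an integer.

recognized (axles ride arm R): planetary set, 38/23/84 teeth
row 1 — lock + rotate with arm: ω_sun = ω_ring = ω_arm = x
row 2: sun turns y, ring = −(38/84)·y, arm 0
boundary: total ω_ring = x − (38/84)·y = 0 and total ω_arm = x = 1  ⇒  y = 42/19, x = 1
row 2 ring = −(38/84)·42/19 = -1
totals (row 1 + row 2): sun 1 + 42/19 = 61/19, ring 1 + (-1) = 0, arm 1 + 0 = 1
asked cell (row1, sun) = 1

row1: w_G1=1 w_G3=1 w_R=1
row2: w_G1=42/19 w_G3=-1 w_R=0
total: w_G1=61/19 w_G3=0 w_R=1
asked value: 1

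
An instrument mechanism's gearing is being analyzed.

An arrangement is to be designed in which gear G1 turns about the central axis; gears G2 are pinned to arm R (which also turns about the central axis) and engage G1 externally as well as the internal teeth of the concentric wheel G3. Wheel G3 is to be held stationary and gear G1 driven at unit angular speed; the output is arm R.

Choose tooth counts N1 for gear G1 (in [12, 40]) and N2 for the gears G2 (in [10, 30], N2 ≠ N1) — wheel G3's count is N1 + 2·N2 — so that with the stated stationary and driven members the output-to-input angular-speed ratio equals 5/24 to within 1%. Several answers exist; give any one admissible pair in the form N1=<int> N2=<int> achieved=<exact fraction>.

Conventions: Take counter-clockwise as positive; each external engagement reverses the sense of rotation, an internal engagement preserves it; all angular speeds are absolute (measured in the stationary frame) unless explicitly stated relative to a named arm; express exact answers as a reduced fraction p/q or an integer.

planetary set to be sized for 5/24 (Willis relation)
Willis with ω_ring = 0: ω_arm/ω_sun = N1/(N1+N3); set equal to 5/24  ⇒  N3/N1 = 1/(5/24) − 1 = 19/5
N3 = N1 + 2·N2  ⇒  N2/N1 = (N3/N1 − 1)/2 = (19/5 − 1)/2 = 7/5
smallest multiple with N1 ≥ 12 and N2 ≥ 10: k = 3  ⇒  N1 = 3·5 = 15, N2 = 3·7 = 21 (N1 ≤ 40, N2 ≤ 30, N2 ≠ N1 ✓), N3 = 15 + 2·21 = 57
check: N1/(N1+N3) with N1 = 15, N3 = 57 gives 5/24; |achieved − target| = 0 ≤ 1/480 ✓

N1=15 N2=21 achieved=5/24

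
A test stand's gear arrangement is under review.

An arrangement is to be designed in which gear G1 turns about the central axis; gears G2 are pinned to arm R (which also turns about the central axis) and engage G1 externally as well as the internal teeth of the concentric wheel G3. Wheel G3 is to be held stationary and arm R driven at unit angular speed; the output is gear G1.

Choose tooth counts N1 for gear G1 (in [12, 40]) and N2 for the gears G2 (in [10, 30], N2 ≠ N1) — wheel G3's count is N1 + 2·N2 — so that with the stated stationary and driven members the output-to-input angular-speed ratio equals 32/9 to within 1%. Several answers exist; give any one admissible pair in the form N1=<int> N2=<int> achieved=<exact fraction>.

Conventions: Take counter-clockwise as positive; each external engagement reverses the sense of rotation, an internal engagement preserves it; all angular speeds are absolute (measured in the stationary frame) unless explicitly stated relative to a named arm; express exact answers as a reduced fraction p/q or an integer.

topology: planetary set — design target 32/9, arm = carrier (Willis)
Willis with ω_ring = 0: ω_sun/ω_arm = (N1+N3)/N1; set equal to 32/9  ⇒  N3/N1 = 32/9 − 1 = 23/9
N3 = N1 + 2·N2  ⇒  N2/N1 = (N3/N1 − 1)/2 = (23/9 − 1)/2 = 7/9
smallest multiple with N1 ≥ 12 and N2 ≥ 10: k = 2  ⇒  N1 = 2·9 = 18, N2 = 2·7 = 14 (N1 ≤ 40, N2 ≤ 30, N2 ≠ N1 ✓), N3 = 18 + 2·14 = 46
check: (N1+N3)/N1 with N1 = 18, N3 = 46 gives 32/9; |achieved − target| = 0 ≤ 8/225 ✓

N1=18 N2=14 achieved=32/9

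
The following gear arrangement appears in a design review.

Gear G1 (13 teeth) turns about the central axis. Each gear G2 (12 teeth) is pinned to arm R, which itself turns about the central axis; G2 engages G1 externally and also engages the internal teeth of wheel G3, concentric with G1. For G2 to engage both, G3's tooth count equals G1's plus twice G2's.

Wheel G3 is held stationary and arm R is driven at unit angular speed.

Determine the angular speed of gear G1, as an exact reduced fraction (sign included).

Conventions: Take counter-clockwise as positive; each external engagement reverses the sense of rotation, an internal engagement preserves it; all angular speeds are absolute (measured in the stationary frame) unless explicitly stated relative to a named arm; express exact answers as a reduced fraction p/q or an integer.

50/13

class = planetary set [G3 = 13+2·12 = 37; Willis about the carrier]
ring teeth: 13 + 2·12 = 37
13(ω_sun−ω_arm) = −37(ω_ring−ω_arm),  ω_ring = 0, ω_arm = 1
ω_sun = 1 − (37/13)(0−1) = 50/13
exact speed ratio = 50/13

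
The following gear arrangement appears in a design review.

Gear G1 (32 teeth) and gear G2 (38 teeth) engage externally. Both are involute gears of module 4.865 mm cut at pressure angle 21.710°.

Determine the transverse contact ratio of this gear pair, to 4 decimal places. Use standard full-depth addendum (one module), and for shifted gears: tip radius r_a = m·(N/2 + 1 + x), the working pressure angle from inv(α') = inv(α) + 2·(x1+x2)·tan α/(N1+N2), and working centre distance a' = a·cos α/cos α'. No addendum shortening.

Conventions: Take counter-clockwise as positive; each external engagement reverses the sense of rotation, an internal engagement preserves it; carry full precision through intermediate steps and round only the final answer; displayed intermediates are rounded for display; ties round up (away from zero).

recognized (one external pair, fixed centres): single-mesh tooth geometry, m = 4.865, N1 = 32, N2 = 38
base radii: r_b1 = 72.318655, r_b2 = 85.878403
tip radii: r_a1 = 82.705000, r_a2 = 97.300000
no profile shift: α' = α, a' = a
action lengths: √(r_a1²−r_b1²) = 40.126415, √(r_a2²−r_b2²) = 45.740463
base pitch p_b = π·m·cos α = 14.199735
CR = (40.126415 + 45.740463 − 170.275000·sin 21.71000°)/14.199735 = 1.611343
contact ratio ≈ 1.6113

1.6113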